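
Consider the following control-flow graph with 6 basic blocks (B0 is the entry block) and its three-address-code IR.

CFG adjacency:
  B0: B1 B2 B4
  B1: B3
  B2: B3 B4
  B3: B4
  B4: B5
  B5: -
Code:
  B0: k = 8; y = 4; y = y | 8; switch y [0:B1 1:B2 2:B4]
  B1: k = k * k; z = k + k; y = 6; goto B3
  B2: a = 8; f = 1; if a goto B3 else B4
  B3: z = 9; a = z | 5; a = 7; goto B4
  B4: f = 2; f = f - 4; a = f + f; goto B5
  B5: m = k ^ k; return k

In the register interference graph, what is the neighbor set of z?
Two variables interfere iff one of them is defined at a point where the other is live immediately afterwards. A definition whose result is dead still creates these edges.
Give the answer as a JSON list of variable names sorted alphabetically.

Answer: ["k"]

Working:
def/use:
  B0: def={k,y} ue=∅
  B1: def={k,y,z} ue={k}
  B2: def={a,f} ue=∅
  B3: def={a,z} ue=∅
  B4: def={a,f} ue=∅
  B5: def={m} ue={k}

Backward fixpoint:
  B0 li=∅ lo={k}
  B1 li={k} lo={k}
  B2 li={k} lo={k}
  B3 li={k} lo={k}
  B4 li={k} lo={k}
  B5 li={k} lo=∅

Interference:
  a↔{f,k}
  f↔{a,k}
  k↔{a,f,m,y,z}
  m↔{k}
  y↔{k}
  z↔{k}

N(z) = ["k"]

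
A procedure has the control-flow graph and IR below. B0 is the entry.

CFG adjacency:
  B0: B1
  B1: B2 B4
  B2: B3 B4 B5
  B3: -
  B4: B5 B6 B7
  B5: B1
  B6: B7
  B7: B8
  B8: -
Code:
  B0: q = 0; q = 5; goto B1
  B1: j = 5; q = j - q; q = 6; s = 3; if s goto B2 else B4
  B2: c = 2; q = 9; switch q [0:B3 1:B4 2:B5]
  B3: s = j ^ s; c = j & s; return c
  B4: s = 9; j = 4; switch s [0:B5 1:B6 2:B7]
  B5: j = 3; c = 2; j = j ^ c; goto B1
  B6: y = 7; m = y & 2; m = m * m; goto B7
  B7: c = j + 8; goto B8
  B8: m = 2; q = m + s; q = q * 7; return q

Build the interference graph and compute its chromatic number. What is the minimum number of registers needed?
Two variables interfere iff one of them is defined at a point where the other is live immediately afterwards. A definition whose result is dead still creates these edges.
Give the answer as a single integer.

Answer: 4

Working:
Per-block:
  B0: def={q} ue=∅
  B1: def={j,q,s} ue={q}
  B2: def={c,q} ue=∅
  B3: def={c,s} ue={j,s}
  B4: def={j,s} ue=∅
  B5: def={c,j} ue=∅
  B6: def={m,y} ue=∅
  B7: def={c} ue={j}
  B8: def={m,q} ue={s}

Backward fixpoint:
  B0 li=∅ lo={q}
  B1 li={q} lo={j,q,s}
  B2 li={j,s} lo={j,q,s}
  B3 li={j,s} lo=∅
  B4 li={q} lo={j,q,s}
  B5 li={q} lo={q}
  B6 li={j,s} lo={j,s}
  B7 li={j,s} lo={s}
  B8 li={s} lo=∅

Conflict graph:
  c↔{j,q,s}
  j↔{c,m,q,s,y}
  m↔{j,s}
  q↔{c,j,s}
  s↔{c,j,m,q,y}
  y↔{j,s}

Colouring:
  {c,j,q,s} pairwise interfere (4-clique) ⇒ χ ≥ 4
  assign c→c2 j→c0 m→c2 q→c3 s→c1 y→c2 — no edge inside a register ⇒ χ ≤ 4
  χ = 4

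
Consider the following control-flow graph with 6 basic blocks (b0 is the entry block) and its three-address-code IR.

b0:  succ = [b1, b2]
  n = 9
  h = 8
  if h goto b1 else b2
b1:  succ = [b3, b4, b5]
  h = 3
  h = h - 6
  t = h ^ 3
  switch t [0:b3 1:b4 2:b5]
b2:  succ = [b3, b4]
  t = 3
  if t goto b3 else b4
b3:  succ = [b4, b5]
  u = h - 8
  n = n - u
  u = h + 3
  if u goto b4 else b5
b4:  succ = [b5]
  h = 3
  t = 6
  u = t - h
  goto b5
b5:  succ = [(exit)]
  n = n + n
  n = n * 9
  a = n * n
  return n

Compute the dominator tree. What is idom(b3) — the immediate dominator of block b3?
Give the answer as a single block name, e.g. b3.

Answer: b0

Working:
idom tree: b1←b0 b2←b0 b3←b0 b4←b0 b5←b0
Dom at joins:
  b3: preds {b1,b2}: {b0,b1} ∩ {b0,b2} = {b0}; idom=b0
  b4: preds {b1,b2,b3}: {b0,b1} ∩ {b0,b2} ∩ {b0,b3} = {b0}; idom=b0
  b5: preds {b1,b3,b4}: {b0,b1} ∩ {b0,b3} ∩ {b0,b4} = {b0}; idom=b0

idom(b3) = b0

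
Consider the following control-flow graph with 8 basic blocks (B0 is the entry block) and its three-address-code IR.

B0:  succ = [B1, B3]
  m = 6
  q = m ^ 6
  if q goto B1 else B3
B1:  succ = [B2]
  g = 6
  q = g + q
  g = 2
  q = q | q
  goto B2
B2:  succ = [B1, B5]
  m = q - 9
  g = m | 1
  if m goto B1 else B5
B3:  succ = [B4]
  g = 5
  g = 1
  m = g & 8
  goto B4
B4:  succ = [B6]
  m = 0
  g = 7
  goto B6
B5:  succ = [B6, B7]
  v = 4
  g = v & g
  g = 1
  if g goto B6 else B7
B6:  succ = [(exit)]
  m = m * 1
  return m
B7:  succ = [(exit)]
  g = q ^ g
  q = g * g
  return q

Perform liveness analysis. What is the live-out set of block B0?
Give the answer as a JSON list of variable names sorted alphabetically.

def/use:
  B0 def {m,q} use ∅
  B1 def {g,q} use {q}
  B2 def {g,m} use {q}
  B3 def {g,m} use ∅
  B4 def {g,m} use ∅
  B5 def {g,v} use {g}
  B6 def {m} use {m}
  B7 def {g,q} use {g,q}

Backward fixpoint:
  B0: in=∅ out={q}
  B1: in={q} out={q}
  B2: in={q} out={g,m,q}
  B3: in=∅ out=∅
  B4: in=∅ out={m}
  B5: in={g,m,q} out={g,m,q}
  B6: in={m} out=∅
  B7: in={g,q} out=∅

live-out(B0) = ["q"]

Answer: ["q"]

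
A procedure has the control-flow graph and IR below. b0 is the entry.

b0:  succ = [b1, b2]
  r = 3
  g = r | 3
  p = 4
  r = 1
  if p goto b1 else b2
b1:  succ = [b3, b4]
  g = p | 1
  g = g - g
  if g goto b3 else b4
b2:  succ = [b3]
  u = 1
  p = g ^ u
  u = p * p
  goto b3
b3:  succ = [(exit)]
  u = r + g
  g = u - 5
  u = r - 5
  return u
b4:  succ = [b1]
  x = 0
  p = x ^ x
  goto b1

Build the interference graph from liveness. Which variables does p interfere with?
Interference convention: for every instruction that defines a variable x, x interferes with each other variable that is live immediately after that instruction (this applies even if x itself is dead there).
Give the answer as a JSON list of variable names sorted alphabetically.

Block summaries:
  b0: def={g,p,r} ue=∅
  b1: def={g} ue={p}
  b2: def={p,u} ue={g}
  b3: def={g,u} ue={g,r}
  b4: def={p,x} ue=∅

Live sets:
  b0: in=∅ out={g,p,r}
  b1: in={p,r} out={g,r}
  b2: in={g,r} out={g,r}
  b3: in={g,r} out=∅
  b4: in={r} out={p,r}

Interfere edges:
  g: {p,r,u}
  p: {g,r}
  r: {g,p,u,x}
  u: {g,r}
  x: {r}

N(p) = ["g", "r"]

Answer: ["g", "r"]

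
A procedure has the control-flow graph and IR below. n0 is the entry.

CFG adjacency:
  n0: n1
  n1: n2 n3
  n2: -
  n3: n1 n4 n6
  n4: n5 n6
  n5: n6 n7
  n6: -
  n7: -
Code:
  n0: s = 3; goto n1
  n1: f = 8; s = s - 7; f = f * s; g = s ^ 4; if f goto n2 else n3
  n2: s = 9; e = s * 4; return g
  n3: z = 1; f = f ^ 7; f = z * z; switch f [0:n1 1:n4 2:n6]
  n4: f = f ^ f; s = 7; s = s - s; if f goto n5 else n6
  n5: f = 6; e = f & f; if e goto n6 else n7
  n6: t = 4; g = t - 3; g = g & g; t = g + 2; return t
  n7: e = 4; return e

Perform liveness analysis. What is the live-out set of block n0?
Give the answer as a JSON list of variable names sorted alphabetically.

def/use:
  n0: {s} / ∅
  n1: {f,g,s} / {s}
  n2: {e,s} / {g}
  n3: {f,z} / {f}
  n4: {f,s} / {f}
  n5: {e,f} / ∅
  n6: {g,t} / ∅
  n7: {e} / ∅

Liveness:
  n0: in=∅ out={s}
  n1: in={s} out={f,g,s}
  n2: in={g} out=∅
  n3: in={f,s} out={f,s}
  n4: in={f} out=∅
  n5: in=∅ out=∅
  n6: in=∅ out=∅
  n7: in=∅ out=∅

live-out(n0) = ["s"]

Answer: ["s"]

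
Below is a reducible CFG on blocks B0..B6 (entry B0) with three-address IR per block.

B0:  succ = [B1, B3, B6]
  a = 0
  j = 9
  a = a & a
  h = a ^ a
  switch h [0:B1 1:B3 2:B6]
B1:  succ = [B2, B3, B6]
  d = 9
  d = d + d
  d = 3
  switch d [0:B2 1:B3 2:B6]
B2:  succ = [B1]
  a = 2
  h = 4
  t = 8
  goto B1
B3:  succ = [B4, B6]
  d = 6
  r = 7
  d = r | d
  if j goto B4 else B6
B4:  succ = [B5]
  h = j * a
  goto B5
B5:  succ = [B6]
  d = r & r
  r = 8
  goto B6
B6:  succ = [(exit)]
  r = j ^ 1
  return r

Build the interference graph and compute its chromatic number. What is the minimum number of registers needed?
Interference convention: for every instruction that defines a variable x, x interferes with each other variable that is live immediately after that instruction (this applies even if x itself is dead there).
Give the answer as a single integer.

Answer: 4

Analysis:
def/use:
  B0 def {a,h,j} use ∅
  B1 def {d} use ∅
  B2 def {a,h,t} use ∅
  B3 def {d,r} use {j}
  B4 def {h} use {a,j}
  B5 def {d,r} use {r}
  B6 def {r} use {j}

Liveness:
  B0: in=∅ out={a,j}
  B1: in={a,j} out={a,j}
  B2: in={j} out={a,j}
  B3: in={a,j} out={a,j,r}
  B4: in={a,j,r} out={j,r}
  B5: in={j,r} out={j}
  B6: in={j} out=∅

Interference:
  a↔{d,h,j,r,t}
  d↔{a,j,r}
  h↔{a,j,r}
  j↔{a,d,h,r,t}
  r↔{a,d,h,j}
  t↔{a,j}

Colouring:
  lower bound: {a,d,j,r} mutually conflict ⇒ χ ≥ 4
  assign a→R0 d→R3 h→R3 j→R1 r→R2 t→R2 — no edge inside a register ⇒ χ ≤ 4
  χ = 4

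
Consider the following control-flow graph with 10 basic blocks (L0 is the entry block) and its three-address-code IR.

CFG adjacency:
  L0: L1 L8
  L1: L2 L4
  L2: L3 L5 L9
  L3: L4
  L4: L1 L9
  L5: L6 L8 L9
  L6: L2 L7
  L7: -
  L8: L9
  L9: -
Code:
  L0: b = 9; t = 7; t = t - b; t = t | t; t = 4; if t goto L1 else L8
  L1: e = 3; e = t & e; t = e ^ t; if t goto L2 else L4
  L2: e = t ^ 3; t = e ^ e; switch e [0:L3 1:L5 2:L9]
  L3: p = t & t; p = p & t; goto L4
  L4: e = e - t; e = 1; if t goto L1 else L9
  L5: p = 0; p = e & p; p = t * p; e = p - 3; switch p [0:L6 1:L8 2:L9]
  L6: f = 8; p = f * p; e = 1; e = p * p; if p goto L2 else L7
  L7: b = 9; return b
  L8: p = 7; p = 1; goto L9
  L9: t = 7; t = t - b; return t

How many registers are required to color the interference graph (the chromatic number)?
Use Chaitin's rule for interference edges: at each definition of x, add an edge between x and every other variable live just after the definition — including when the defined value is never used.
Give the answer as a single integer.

Per-block:
  L0 def {b,t} use ∅
  L1 def {e,t} use {t}
  L2 def {e,t} use {t}
  L3 def {p} use {t}
  L4 def {e} use {e,t}
  L5 def {e,p} use {e,t}
  L6 def {e,f,p} use {p}
  L7 def {b} use ∅
  L8 def {p} use ∅
  L9 def {t} use {b}

Liveness:
  live L0: ∅→{b,t}
  live L1: {b,t}→{b,e,t}
  live L2: {b,t}→{b,e,t}
  live L3: {b,e,t}→{b,e,t}
  live L4: {b,e,t}→{b,t}
  live L5: {b,e,t}→{b,p,t}
  live L6: {b,p,t}→{b,t}
  live L7: ∅→∅
  live L8: {b}→{b}
  live L9: {b}→∅

Interference:
  b — {e,f,p,t}
  e — {b,p,t}
  f — {b,p,t}
  p — {b,e,f,t}
  t — {b,e,f,p}

Chromatic number:
  lower bound: {b,e,p,t} mutually conflict ⇒ χ ≥ 4
  assign b→R0 e→R3 f→R3 p→R1 t→R2 — no edge inside a register ⇒ χ ≤ 4
  χ = 4

Answer: 4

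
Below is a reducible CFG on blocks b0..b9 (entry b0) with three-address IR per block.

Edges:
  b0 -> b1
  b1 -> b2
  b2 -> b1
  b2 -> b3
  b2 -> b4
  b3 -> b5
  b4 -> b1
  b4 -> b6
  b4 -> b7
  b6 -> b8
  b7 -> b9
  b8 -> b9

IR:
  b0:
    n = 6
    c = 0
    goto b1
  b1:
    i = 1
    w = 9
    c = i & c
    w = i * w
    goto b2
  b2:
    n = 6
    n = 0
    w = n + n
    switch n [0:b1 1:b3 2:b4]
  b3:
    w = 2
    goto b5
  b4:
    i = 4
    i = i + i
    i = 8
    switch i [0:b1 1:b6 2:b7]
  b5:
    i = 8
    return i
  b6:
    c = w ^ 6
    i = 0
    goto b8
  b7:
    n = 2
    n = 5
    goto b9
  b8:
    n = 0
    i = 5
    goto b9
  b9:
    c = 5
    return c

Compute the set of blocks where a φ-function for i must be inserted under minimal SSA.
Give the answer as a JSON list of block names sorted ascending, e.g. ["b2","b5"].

Answer: ["b1", "b9"]

Working:
idom tree: b1←b0 b2←b1 b3←b2 b4←b2 b5←b3 b6←b4 b7←b4 b8←b6 b9←b4
Join-block Dom:
  b1: preds {b0,b2,b4}: {b0} ∩ {b0,b1,b2} ∩ {b0,b1,b2,b4} = {b0}; idom=b0
  b9: preds {b7,b8}: {b0,b1,b2,b4,b7} ∩ {b0,b1,b2,b4,b6,b8} = {b0,b1,b2,b4}; idom=b4

DF derivation:
  b1←b0: walk · to b0
  b1←b2: walk b2→b1 to b0
  b1←b4: walk b4→b2→b1 to b0
  b9←b7: walk b7 to b4
  b9←b8: walk b8→b6 to b4
  DF(b0)=∅
  DF(b1)={b1}
  DF(b2)={b1}
  DF(b3)=∅
  DF(b4)={b1}
  DF(b5)=∅
  DF(b6)={b9}
  DF(b7)={b9}
  DF(b8)={b9}
  DF(b9)=∅

φ for i: defs {b1,b4,b5,b6,b8}
  DF⁺ = {b1,b9}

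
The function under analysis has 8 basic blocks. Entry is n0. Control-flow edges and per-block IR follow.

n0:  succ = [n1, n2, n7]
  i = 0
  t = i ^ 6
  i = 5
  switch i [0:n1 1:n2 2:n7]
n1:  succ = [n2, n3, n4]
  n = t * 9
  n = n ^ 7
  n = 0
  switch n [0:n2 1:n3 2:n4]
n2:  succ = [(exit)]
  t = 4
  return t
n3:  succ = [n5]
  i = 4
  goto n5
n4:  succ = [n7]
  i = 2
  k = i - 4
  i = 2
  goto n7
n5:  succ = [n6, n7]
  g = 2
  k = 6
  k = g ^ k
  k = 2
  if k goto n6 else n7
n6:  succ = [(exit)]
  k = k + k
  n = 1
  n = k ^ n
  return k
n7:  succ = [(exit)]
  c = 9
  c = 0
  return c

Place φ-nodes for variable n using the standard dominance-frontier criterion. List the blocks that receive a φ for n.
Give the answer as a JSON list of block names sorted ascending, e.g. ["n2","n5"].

idom tree: n1←n0 n2←n0 n3←n1 n4←n1 n5←n3 n6←n5 n7←n0
Dom∩ at merges:
  n2: preds {n0,n1}: {n0} ∩ {n0,n1} = {n0}; idom=n0
  n7: preds {n0,n4,n5}: {n0} ∩ {n0,n1,n4} ∩ {n0,n1,n3,n5} = {n0}; idom=n0

Frontier:
  join n2 pred n0: · stop@n0
  join n2 pred n1: n1 stop@n0
  join n7 pred n0: · stop@n0
  join n7 pred n4: n4→n1 stop@n0
  join n7 pred n5: n5→n3→n1 stop@n0
  n0 → ∅
  n1 → {n2,n7}
  n2 → ∅
  n3 → {n7}
  n4 → {n7}
  n5 → {n7}
  n6 → ∅
  n7 → ∅

φ for n: defs {n1,n6}
  DF⁺ = {n2,n7}

Answer: ["n2", "n7"]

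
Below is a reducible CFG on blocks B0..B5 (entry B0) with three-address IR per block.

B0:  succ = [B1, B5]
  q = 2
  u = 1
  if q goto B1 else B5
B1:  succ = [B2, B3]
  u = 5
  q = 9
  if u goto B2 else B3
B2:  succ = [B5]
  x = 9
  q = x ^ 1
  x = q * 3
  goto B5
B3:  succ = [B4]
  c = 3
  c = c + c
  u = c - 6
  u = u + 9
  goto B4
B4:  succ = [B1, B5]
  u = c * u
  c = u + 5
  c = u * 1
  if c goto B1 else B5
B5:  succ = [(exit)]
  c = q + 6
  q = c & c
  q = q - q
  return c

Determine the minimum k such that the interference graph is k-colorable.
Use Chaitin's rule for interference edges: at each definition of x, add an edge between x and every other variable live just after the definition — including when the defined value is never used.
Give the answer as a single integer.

Answer: 3

Derivation:
Per-block:
  B0 def {q,u} use ∅
  B1 def {q,u} use ∅
  B2 def {q,x} use ∅
  B3 def {c,u} use ∅
  B4 def {c,u} use {c,u}
  B5 def {c,q} use {q}

Live sets:
  B0: in=∅ out={q}
  B1: in=∅ out={q}
  B2: in=∅ out={q}
  B3: in={q} out={c,q,u}
  B4: in={c,q,u} out={q}
  B5: in={q} out=∅

Interfere edges:
  c↔{q,u}
  q↔{c,u,x}
  u↔{c,q}
  x↔{q}

Chromatic number:
  clique {c,q,u} ⇒ need ≥ 3
  3-colouring: R0={q}  R1={c,x}  R2={u}
  χ = 3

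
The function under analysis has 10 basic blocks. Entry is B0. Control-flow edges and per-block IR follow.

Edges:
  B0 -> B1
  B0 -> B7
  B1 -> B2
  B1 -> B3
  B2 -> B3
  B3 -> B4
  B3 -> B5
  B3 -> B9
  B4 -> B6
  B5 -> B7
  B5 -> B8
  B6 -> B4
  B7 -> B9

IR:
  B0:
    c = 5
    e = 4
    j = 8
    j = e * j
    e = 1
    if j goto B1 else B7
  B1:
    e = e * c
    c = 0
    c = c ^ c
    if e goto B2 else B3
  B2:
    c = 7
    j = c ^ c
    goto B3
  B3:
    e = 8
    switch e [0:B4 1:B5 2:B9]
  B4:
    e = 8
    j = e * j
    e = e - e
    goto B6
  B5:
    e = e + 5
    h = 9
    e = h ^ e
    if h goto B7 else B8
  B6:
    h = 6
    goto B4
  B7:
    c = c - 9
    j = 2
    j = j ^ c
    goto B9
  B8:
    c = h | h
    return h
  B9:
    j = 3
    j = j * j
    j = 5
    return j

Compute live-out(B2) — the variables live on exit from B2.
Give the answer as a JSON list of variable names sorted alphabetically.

Per-block:
  B0: {c,e,j} / ∅
  B1: {c,e} / {c,e}
  B2: {c,j} / ∅
  B3: {e} / ∅
  B4: {e,j} / {j}
  B5: {e,h} / {e}
  B6: {h} / ∅
  B7: {c,j} / {c}
  B8: {c} / {h}
  B9: {j} / ∅

Liveness:
  B0 li=∅ lo={c,e,j}
  B1 li={c,e,j} lo={c,j}
  B2 li=∅ lo={c,j}
  B3 li={c,j} lo={c,e,j}
  B4 li={j} lo={j}
  B5 li={c,e} lo={c,h}
  B6 li={j} lo={j}
  B7 li={c} lo=∅
  B8 li={h} lo=∅
  B9 li=∅ lo=∅

live-out(B2) = ["c", "j"]

Answer: ["c", "j"]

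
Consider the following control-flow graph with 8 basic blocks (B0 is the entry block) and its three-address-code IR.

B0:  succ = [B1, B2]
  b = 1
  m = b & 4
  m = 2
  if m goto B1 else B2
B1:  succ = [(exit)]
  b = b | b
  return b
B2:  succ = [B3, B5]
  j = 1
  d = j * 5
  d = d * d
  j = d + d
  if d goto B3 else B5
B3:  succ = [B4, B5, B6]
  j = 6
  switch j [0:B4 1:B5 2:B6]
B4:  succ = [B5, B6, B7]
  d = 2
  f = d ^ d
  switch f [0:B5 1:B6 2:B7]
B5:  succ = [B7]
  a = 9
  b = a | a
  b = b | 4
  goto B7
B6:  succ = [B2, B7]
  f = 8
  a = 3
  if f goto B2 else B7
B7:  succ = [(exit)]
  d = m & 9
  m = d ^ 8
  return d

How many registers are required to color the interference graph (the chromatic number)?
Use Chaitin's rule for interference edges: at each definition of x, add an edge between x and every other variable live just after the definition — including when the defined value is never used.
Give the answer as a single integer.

Answer: 3

Derivation:
def/use:
  B0: {b,m} / ∅
  B1: {b} / {b}
  B2: {d,j} / ∅
  B3: {j} / ∅
  B4: {d,f} / ∅
  B5: {a,b} / ∅
  B6: {a,f} / ∅
  B7: {d,m} / {m}

Backward fixpoint:
  live B0: ∅→{b,m}
  live B1: {b}→∅
  live B2: {m}→{m}
  live B3: {m}→{m}
  live B4: {m}→{m}
  live B5: {m}→{m}
  live B6: {m}→{m}
  live B7: {m}→∅

Interference:
  a: {f,m}
  b: {m}
  d: {j,m}
  f: {a,m}
  j: {d,m}
  m: {a,b,d,f,j}

Colouring:
  {a,f,m} pairwise interfere (3-clique) ⇒ χ ≥ 3
  3-colouring: r0={m}  r1={a,b,d}  r2={f,j}
  χ = 3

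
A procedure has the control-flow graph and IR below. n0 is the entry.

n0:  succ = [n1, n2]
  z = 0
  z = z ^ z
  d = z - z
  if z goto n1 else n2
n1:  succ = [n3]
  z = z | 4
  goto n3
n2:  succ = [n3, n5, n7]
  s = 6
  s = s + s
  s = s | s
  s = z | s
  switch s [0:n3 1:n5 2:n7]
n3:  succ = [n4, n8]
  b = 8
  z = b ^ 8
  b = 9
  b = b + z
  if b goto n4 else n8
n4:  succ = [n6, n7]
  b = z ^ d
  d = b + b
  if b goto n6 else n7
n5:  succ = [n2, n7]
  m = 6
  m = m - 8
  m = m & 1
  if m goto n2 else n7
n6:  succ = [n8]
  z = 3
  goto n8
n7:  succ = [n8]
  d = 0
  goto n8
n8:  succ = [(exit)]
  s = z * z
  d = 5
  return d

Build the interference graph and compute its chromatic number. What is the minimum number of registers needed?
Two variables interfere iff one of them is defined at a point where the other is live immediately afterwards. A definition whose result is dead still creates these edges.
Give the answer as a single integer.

Answer: 3

Working:
Block summaries:
  n0: def={d,z} ue=∅
  n1: def={z} ue={z}
  n2: def={s} ue={z}
  n3: def={b,z} ue=∅
  n4: def={b,d} ue={d,z}
  n5: def={m} ue=∅
  n6: def={z} ue=∅
  n7: def={d} ue=∅
  n8: def={d,s} ue={z}

Liveness:
  n0: in=∅ out={d,z}
  n1: in={d,z} out={d}
  n2: in={d,z} out={d,z}
  n3: in={d} out={d,z}
  n4: in={d,z} out={z}
  n5: in={d,z} out={d,z}
  n6: in=∅ out={z}
  n7: in={z} out={z}
  n8: in={z} out=∅

Conflict graph:
  b↔{d,z}
  d↔{b,m,s,z}
  m↔{d,z}
  s↔{d,z}
  z↔{b,d,m,s}

Chromatic number:
  lower bound: {b,d,z} mutually conflict ⇒ χ ≥ 3
  assign b→c2 d→c0 m→c2 s→c2 z→c1 — no edge inside a register ⇒ χ ≤ 3
  χ = 3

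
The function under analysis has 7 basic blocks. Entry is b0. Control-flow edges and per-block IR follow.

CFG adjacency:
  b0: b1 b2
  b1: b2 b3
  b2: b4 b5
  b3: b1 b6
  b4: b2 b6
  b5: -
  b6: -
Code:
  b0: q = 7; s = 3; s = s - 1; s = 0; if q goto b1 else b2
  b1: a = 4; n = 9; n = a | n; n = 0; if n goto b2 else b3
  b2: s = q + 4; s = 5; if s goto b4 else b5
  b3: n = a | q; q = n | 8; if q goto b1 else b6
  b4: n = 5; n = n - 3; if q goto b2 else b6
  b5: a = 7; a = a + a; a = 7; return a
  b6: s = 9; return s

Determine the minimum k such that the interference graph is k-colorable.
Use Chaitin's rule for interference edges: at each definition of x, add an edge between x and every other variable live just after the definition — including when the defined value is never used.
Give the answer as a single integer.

Answer: 3

Derivation:
Block summaries:
  b0: def={q,s} ue=∅
  b1: def={a,n} ue=∅
  b2: def={s} ue={q}
  b3: def={n,q} ue={a,q}
  b4: def={n} ue={q}
  b5: def={a} ue=∅
  b6: def={s} ue=∅

Liveness:
  b0 li=∅ lo={q}
  b1 li={q} lo={a,q}
  b2 li={q} lo={q}
  b3 li={a,q} lo={q}
  b4 li={q} lo={q}
  b5 li=∅ lo=∅
  b6 li=∅ lo=∅

Interfere edges:
  a: {n,q}
  n: {a,q}
  q: {a,n,s}
  s: {q}

Registers:
  {a,n,q} pairwise interfere (3-clique) ⇒ χ ≥ 3
  3-colouring: R0={q}  R1={a,s}  R2={n}
  χ = 3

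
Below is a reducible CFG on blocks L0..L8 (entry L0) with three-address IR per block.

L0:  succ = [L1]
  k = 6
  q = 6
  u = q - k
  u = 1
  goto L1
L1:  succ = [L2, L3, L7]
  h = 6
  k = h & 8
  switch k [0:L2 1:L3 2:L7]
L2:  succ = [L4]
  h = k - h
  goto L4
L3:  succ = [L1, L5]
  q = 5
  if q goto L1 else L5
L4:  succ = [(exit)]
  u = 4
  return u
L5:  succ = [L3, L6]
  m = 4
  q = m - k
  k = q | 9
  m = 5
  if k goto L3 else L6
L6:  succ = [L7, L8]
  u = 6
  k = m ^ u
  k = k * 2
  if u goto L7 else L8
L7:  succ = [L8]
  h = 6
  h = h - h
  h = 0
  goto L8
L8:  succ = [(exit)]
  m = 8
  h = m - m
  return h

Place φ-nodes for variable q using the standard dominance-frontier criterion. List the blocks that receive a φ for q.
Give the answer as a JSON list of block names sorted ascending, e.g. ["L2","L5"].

Answer: ["L1", "L3", "L7", "L8"]

Working:
idom tree: L1←L0 L2←L1 L3←L1 L4←L2 L5←L3 L6←L5 L7←L1 L8←L1
Dom∩ at merges:
  L1: preds {L0,L3}: {L0} ∩ {L0,L1,L3} = {L0}; idom=L0
  L3: preds {L1,L5}: {L0,L1} ∩ {L0,L1,L3,L5} = {L0,L1}; idom=L1
  L7: preds {L1,L6}: {L0,L1} ∩ {L0,L1,L3,L5,L6} = {L0,L1}; idom=L1
  L8: preds {L6,L7}: {L0,L1,L3,L5,L6} ∩ {L0,L1,L7} = {L0,L1}; idom=L1

DF derivation:
  join L1 pred L0: · stop@L0
  join L1 pred L3: L3→L1 stop@L0
  join L3 pred L1: · stop@L1
  join L3 pred L5: L5→L3 stop@L1
  join L7 pred L1: · stop@L1
  join L7 pred L6: L6→L5→L3 stop@L1
  join L8 pred L6: L6→L5→L3 stop@L1
  join L8 pred L7: L7 stop@L1
  L0 → ∅
  L1 → {L1}
  L2 → ∅
  L3 → {L1,L3,L7,L8}
  L4 → ∅
  L5 → {L3,L7,L8}
  L6 → {L7,L8}
  L7 → {L8}
  L8 → ∅

φ for q: defs {L0,L3,L5}
  DF⁺ = {L1,L3,L7,L8}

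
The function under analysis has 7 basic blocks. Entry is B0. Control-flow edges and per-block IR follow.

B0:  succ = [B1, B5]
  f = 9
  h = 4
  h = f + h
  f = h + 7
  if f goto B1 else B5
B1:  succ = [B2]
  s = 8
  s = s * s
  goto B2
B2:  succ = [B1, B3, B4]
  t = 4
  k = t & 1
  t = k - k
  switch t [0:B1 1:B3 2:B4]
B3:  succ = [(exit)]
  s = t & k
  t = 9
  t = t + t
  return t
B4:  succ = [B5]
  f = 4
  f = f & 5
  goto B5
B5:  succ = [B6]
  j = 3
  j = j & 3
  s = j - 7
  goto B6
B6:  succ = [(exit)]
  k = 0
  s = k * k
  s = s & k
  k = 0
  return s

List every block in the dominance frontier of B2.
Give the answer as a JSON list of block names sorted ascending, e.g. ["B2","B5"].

Answer: ["B1", "B5"]

Derivation:
idom tree: B1←B0 B2←B1 B3←B2 B4←B2 B5←B0 B6←B5
Dom∩ at merges:
  B1: preds {B0,B2}: {B0} ∩ {B0,B1,B2} = {B0}; idom=B0
  B5: preds {B0,B4}: {B0} ∩ {B0,B1,B2,B4} = {B0}; idom=B0

DF derivation:
  B1←B0: walk · to B0
  B1←B2: walk B2→B1 to B0
  B5←B0: walk · to B0
  B5←B4: walk B4→B2→B1 to B0
  B0: DF=∅
  B1: DF={B1,B5}
  B2: DF={B1,B5}
  B3: DF=∅
  B4: DF={B5}
  B5: DF=∅
  B6: DF=∅

DF(B2) = ["B1", "B5"]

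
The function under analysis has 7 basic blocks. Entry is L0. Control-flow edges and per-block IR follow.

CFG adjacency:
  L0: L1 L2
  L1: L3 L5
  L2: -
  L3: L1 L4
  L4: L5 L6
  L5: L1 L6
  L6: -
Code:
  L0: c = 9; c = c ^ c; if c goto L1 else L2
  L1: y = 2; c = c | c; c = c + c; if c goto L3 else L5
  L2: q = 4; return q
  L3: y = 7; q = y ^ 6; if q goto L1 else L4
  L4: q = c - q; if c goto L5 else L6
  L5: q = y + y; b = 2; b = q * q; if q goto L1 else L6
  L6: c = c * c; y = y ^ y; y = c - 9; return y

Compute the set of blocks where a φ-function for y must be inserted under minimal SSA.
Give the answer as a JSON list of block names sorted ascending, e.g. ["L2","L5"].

idom tree: L1←L0 L2←L0 L3←L1 L4←L3 L5←L1 L6←L1
Join-block Dom:
  L1: preds {L0,L3,L5}: {L0} ∩ {L0,L1,L3} ∩ {L0,L1,L5} = {L0}; idom=L0
  L5: preds {L1,L4}: {L0,L1} ∩ {L0,L1,L3,L4} = {L0,L1}; idom=L1
  L6: preds {L4,L5}: {L0,L1,L3,L4} ∩ {L0,L1,L5} = {L0,L1}; idom=L1

DF walk-up:
  join L1 pred L0: · stop@L0
  join L1 pred L3: L3→L1 stop@L0
  join L1 pred L5: L5→L1 stop@L0
  join L5 pred L1: · stop@L1
  join L5 pred L4: L4→L3 stop@L1
  join L6 pred L4: L4→L3 stop@L1
  join L6 pred L5: L5 stop@L1
  DF(L0)=∅
  DF(L1)={L1}
  DF(L2)=∅
  DF(L3)={L1,L5,L6}
  DF(L4)={L5,L6}
  DF(L5)={L1,L6}
  DF(L6)=∅

φ for y: defs {L1,L3,L6}
  DF⁺ = {L1,L5,L6}

Answer: ["L1", "L5", "L6"]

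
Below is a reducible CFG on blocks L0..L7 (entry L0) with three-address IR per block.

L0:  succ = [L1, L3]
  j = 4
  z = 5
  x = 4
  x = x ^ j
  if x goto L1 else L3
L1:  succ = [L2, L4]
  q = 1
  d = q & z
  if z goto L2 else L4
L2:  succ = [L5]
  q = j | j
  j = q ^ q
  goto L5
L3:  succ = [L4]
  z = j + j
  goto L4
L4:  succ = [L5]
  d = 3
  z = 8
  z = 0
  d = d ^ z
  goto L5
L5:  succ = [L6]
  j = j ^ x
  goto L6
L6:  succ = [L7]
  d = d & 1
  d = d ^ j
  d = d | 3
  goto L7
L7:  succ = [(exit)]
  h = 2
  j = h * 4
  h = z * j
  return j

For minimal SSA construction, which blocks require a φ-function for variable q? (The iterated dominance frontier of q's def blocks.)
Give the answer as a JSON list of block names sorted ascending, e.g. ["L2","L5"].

Answer: ["L4", "L5"]

Derivation:
idom tree: L1←L0 L2←L1 L3←L0 L4←L0 L5←L0 L6←L5 L7←L6
Join-block Dom:
  L4: preds {L1,L3}: {L0,L1} ∩ {L0,L3} = {L0}; idom=L0
  L5: preds {L2,L4}: {L0,L1,L2} ∩ {L0,L4} = {L0}; idom=L0

DF walk-up:
  L4←L1: walk L1 to L0
  L4←L3: walk L3 to L0
  L5←L2: walk L2→L1 to L0
  L5←L4: walk L4 to L0
  DF(L0)=∅
  DF(L1)={L4,L5}
  DF(L2)={L5}
  DF(L3)={L4}
  DF(L4)={L5}
  DF(L5)=∅
  DF(L6)=∅
  DF(L7)=∅

φ for q: defs {L1,L2}
  DF⁺ = {L4,L5}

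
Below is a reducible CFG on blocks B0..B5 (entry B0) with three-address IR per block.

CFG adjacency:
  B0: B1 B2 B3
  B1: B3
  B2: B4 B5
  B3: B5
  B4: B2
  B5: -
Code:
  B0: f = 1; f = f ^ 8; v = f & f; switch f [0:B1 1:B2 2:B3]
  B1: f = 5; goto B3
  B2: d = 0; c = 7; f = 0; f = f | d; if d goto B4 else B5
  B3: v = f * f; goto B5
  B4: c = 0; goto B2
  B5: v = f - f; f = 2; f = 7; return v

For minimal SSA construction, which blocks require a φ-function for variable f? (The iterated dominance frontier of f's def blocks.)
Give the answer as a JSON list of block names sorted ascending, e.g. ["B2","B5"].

idom tree: B1←B0 B2←B0 B3←B0 B4←B2 B5←B0
Dom∩ at merges:
  B2: preds {B0,B4}: {B0} ∩ {B0,B2,B4} = {B0}; idom=B0
  B3: preds {B0,B1}: {B0} ∩ {B0,B1} = {B0}; idom=B0
  B5: preds {B2,B3}: {B0,B2} ∩ {B0,B3} = {B0}; idom=B0

DF derivation:
  B2←B0: walk · to B0
  B2←B4: walk B4→B2 to B0
  B3←B0: walk · to B0
  B3←B1: walk B1 to B0
  B5←B2: walk B2 to B0
  B5←B3: walk B3 to B0
  DF(B0)=∅
  DF(B1)={B3}
  DF(B2)={B2,B5}
  DF(B3)={B5}
  DF(B4)={B2}
  DF(B5)=∅

φ for f: defs {B0,B1,B2,B5}
  DF⁺ = {B2,B3,B5}

Answer: ["B2", "B3", "B5"]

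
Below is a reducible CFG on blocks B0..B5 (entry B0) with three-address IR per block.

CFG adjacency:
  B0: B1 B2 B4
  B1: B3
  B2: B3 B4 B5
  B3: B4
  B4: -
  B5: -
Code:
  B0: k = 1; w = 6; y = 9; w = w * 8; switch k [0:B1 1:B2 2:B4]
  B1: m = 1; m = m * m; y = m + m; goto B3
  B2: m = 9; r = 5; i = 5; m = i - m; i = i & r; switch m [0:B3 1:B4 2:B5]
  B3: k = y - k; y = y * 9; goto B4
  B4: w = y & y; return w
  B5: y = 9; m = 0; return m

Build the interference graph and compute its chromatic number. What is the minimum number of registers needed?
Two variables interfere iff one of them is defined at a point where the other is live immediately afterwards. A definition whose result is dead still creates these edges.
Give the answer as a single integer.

Per-block:
  B0 def {k,w,y} use ∅
  B1 def {m,y} use ∅
  B2 def {i,m,r} use ∅
  B3 def {k,y} use {k,y}
  B4 def {w} use {y}
  B5 def {m,y} use ∅

Backward fixpoint:
  B0: in=∅ out={k,y}
  B1: in={k} out={k,y}
  B2: in={k,y} out={k,y}
  B3: in={k,y} out={y}
  B4: in={y} out=∅
  B5: in=∅ out=∅

Conflict graph:
  i — {k,m,r,y}
  k — {i,m,r,w,y}
  m — {i,k,r,y}
  r — {i,k,m,y}
  w — {k,y}
  y — {i,k,m,r,w}

Registers:
  {i,k,m,r,y} pairwise interfere (5-clique) ⇒ χ ≥ 5
  5-colouring: r0={k}  r1={y}  r2={i,w}  r3={m}  r4={r}
  χ = 5

Answer: 5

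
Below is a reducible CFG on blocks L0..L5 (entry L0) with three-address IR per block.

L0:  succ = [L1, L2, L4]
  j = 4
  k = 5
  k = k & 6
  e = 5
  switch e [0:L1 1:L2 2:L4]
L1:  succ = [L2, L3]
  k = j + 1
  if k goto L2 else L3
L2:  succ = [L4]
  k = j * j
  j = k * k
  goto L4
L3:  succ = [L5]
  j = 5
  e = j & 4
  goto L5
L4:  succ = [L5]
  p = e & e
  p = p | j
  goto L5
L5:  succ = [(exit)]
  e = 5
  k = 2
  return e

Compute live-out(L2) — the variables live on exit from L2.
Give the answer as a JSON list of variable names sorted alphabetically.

def/use:
  L0: {e,j,k} / ∅
  L1: {k} / {j}
  L2: {j,k} / {j}
  L3: {e,j} / ∅
  L4: {p} / {e,j}
  L5: {e,k} / ∅

Liveness:
  L0 li=∅ lo={e,j}
  L1 li={e,j} lo={e,j}
  L2 li={e,j} lo={e,j}
  L3 li=∅ lo=∅
  L4 li={e,j} lo=∅
  L5 li=∅ lo=∅

live-out(L2) = ["e", "j"]

Answer: ["e", "j"]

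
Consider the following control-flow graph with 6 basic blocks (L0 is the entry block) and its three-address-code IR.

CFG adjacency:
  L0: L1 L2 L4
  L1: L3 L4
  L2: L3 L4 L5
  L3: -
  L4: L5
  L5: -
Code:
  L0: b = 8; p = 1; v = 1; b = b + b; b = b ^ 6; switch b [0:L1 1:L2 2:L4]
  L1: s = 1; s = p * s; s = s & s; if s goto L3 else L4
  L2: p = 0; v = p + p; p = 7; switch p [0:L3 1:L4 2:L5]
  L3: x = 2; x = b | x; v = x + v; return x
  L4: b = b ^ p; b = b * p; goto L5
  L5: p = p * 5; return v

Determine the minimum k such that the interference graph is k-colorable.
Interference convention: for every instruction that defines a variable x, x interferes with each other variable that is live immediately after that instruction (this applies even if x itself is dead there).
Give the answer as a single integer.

Block summaries:
  L0: def={b,p,v} ue=∅
  L1: def={s} ue={p}
  L2: def={p,v} ue=∅
  L3: def={v,x} ue={b,v}
  L4: def={b} ue={b,p}
  L5: def={p} ue={p,v}

Live sets:
  L0 li=∅ lo={b,p,v}
  L1 li={b,p,v} lo={b,p,v}
  L2 li={b} lo={b,p,v}
  L3 li={b,v} lo=∅
  L4 li={b,p,v} lo={p,v}
  L5 li={p,v} lo=∅

Conflict graph:
  b — {p,s,v,x}
  p — {b,s,v}
  s — {b,p,v}
  v — {b,p,s,x}
  x — {b,v}

Chromatic number:
  {b,p,s,v} pairwise interfere (4-clique) ⇒ χ ≥ 4
  assign b→R0 p→R2 s→R3 v→R1 x→R2 — no edge inside a register ⇒ χ ≤ 4
  χ = 4

Answer: 4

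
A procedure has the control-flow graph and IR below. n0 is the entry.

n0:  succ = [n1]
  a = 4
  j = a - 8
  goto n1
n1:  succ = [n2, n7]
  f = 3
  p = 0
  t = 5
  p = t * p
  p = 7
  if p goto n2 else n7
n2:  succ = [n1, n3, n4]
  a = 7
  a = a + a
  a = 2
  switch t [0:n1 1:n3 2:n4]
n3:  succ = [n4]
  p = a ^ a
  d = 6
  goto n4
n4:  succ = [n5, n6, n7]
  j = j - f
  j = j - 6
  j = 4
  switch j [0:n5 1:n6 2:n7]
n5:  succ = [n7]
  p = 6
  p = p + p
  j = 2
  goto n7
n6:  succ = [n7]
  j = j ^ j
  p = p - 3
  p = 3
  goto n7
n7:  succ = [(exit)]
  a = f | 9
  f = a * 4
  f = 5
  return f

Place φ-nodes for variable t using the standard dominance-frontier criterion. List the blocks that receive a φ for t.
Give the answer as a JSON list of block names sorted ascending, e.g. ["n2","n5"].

idom tree: n1←n0 n2←n1 n3←n2 n4←n2 n5←n4 n6←n4 n7←n1
Join-block Dom:
  n1: preds {n0,n2}: {n0} ∩ {n0,n1,n2} = {n0}; idom=n0
  n4: preds {n2,n3}: {n0,n1,n2} ∩ {n0,n1,n2,n3} = {n0,n1,n2}; idom=n2
  n7: preds {n1,n4,n5,n6}: {n0,n1} ∩ {n0,n1,n2,n4} ∩ {n0,n1,n2,n4,n5} ∩ {n0,n1,n2,n4,n6} = {n0,n1}; idom=n1

DF walk-up:
  n1←n0: walk · to n0
  n1←n2: walk n2→n1 to n0
  n4←n2: walk · to n2
  n4←n3: walk n3 to n2
  n7←n1: walk · to n1
  n7←n4: walk n4→n2 to n1
  n7←n5: walk n5→n4→n2 to n1
  n7←n6: walk n6→n4→n2 to n1
  n0: DF=∅
  n1: DF={n1}
  n2: DF={n1,n7}
  n3: DF={n4}
  n4: DF={n7}
  n5: DF={n7}
  n6: DF={n7}
  n7: DF=∅

φ for t: defs {n1}
  DF⁺ = {n1}

Answer: ["n1"]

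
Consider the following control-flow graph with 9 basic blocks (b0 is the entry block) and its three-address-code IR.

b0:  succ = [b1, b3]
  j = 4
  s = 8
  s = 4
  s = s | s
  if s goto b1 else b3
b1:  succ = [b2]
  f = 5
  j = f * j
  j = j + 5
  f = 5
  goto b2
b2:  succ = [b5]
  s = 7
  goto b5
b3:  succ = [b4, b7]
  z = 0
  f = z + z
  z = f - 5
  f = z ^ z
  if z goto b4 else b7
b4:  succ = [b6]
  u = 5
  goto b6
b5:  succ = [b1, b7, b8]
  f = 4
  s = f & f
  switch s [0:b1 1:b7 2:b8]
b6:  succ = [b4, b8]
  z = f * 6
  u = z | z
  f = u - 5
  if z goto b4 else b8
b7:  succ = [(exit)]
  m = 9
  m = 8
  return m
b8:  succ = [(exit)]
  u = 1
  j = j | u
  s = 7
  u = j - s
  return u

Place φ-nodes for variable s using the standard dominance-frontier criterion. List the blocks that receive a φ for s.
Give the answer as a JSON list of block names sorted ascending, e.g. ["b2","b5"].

idom tree: b1←b0 b2←b1 b3←b0 b4←b3 b5←b2 b6←b4 b7←b0 b8←b0
Join-block Dom:
  b1: preds {b0,b5}: {b0} ∩ {b0,b1,b2,b5} = {b0}; idom=b0
  b4: preds {b3,b6}: {b0,b3} ∩ {b0,b3,b4,b6} = {b0,b3}; idom=b3
  b7: preds {b3,b5}: {b0,b3} ∩ {b0,b1,b2,b5} = {b0}; idom=b0
  b8: preds {b5,b6}: {b0,b1,b2,b5} ∩ {b0,b3,b4,b6} = {b0}; idom=b0

Frontier:
  b1←b0: walk · to b0
  b1←b5: walk b5→b2→b1 to b0
  b4←b3: walk · to b3
  b4←b6: walk b6→b4 to b3
  b7←b3: walk b3 to b0
  b7←b5: walk b5→b2→b1 to b0
  b8←b5: walk b5→b2→b1 to b0
  b8←b6: walk b6→b4→b3 to b0
  b0 → ∅
  b1 → {b1,b7,b8}
  b2 → {b1,b7,b8}
  b3 → {b7,b8}
  b4 → {b4,b8}
  b5 → {b1,b7,b8}
  b6 → {b4,b8}
  b7 → ∅
  b8 → ∅

φ for s: defs {b0,b2,b5,b8}
  DF⁺ = {b1,b7,b8}

Answer: ["b1", "b7", "b8"]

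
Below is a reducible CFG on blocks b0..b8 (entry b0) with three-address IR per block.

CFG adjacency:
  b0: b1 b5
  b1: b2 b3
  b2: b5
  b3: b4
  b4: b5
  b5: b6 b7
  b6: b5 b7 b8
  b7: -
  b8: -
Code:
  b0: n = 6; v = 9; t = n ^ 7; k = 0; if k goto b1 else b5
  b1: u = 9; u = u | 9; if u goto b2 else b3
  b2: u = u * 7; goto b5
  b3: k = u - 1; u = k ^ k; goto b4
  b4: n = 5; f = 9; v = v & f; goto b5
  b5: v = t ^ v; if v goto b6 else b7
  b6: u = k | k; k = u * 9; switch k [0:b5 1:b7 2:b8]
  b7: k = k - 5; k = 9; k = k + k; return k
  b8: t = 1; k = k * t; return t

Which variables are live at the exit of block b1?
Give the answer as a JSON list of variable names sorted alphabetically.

Block summaries:
  b0 def {k,n,t,v} use ∅
  b1 def {u} use ∅
  b2 def {u} use {u}
  b3 def {k,u} use {u}
  b4 def {f,n,v} use {v}
  b5 def {v} use {t,v}
  b6 def {k,u} use {k}
  b7 def {k} use {k}
  b8 def {k,t} use {k}

Backward fixpoint:
  b0: in=∅ out={k,t,v}
  b1: in={k,t,v} out={k,t,u,v}
  b2: in={k,t,u,v} out={k,t,v}
  b3: in={t,u,v} out={k,t,v}
  b4: in={k,t,v} out={k,t,v}
  b5: in={k,t,v} out={k,t,v}
  b6: in={k,t,v} out={k,t,v}
  b7: in={k} out=∅
  b8: in={k} out=∅

live-out(b1) = ["k", "t", "u", "v"]

Answer: ["k", "t", "u", "v"]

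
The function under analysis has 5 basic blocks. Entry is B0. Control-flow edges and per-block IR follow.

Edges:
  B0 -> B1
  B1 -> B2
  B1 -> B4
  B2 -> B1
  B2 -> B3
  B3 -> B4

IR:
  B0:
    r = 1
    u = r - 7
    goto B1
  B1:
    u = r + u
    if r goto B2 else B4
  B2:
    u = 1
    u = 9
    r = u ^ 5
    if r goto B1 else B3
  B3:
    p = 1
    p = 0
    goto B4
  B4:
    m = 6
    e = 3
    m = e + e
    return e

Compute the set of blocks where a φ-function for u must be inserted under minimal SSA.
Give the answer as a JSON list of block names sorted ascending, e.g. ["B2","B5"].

idom tree: B1←B0 B2←B1 B3←B2 B4←B1
Dom∩ at merges:
  B1: preds {B0,B2}: {B0} ∩ {B0,B1,B2} = {B0}; idom=B0
  B4: preds {B1,B3}: {B0,B1} ∩ {B0,B1,B2,B3} = {B0,B1}; idom=B1

DF walk-up:
  B1←B0: walk · to B0
  B1←B2: walk B2→B1 to B0
  B4←B1: walk · to B1
  B4←B3: walk B3→B2 to B1
  B0 → ∅
  B1 → {B1}
  B2 → {B1,B4}
  B3 → {B4}
  B4 → ∅

φ for u: defs {B0,B1,B2}
  DF⁺ = {B1,B4}

Answer: ["B1", "B4"]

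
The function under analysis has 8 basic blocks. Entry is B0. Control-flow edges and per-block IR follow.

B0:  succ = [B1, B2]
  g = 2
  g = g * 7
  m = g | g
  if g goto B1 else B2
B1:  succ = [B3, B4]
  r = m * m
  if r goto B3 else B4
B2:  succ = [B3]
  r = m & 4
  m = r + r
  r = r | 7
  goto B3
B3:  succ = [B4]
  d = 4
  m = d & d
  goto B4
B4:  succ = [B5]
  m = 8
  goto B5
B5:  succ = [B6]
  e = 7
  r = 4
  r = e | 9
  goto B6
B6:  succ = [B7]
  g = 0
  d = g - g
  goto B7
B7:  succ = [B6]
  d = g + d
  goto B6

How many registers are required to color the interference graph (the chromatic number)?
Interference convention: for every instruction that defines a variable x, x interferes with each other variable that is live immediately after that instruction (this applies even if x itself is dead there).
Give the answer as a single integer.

Answer: 2

Working:
Block summaries:
  B0 def {g,m} use ∅
  B1 def {r} use {m}
  B2 def {m,r} use {m}
  B3 def {d,m} use ∅
  B4 def {m} use ∅
  B5 def {e,r} use ∅
  B6 def {d,g} use ∅
  B7 def {d} use {d,g}

Backward fixpoint:
  B0 li=∅ lo={m}
  B1 li={m} lo=∅
  B2 li={m} lo=∅
  B3 li=∅ lo=∅
  B4 li=∅ lo=∅
  B5 li=∅ lo=∅
  B6 li=∅ lo={d,g}
  B7 li={d,g} lo=∅

Conflict graph:
  d: {g}
  e: {r}
  g: {d,m}
  m: {g,r}
  r: {e,m}

Registers:
  lower bound: {d,g} mutually conflict ⇒ χ ≥ 2
  2-colouring: R0={g,r}  R1={d,e,m}
  χ = 2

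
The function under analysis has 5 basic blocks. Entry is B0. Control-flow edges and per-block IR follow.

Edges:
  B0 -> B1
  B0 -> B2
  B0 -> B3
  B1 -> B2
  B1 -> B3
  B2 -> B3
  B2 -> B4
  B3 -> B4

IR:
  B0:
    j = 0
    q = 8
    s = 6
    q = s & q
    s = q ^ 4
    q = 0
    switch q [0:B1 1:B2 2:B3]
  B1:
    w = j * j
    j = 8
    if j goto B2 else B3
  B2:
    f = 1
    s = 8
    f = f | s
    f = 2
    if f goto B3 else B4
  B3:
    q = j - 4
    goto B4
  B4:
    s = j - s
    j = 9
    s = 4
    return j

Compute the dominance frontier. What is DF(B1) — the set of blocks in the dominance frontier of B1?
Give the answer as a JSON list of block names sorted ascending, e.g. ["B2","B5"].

idom tree: B1←B0 B2←B0 B3←B0 B4←B0
Join-block Dom:
  B2: preds {B0,B1}: {B0} ∩ {B0,B1} = {B0}; idom=B0
  B3: preds {B0,B1,B2}: {B0} ∩ {B0,B1} ∩ {B0,B2} = {B0}; idom=B0
  B4: preds {B2,B3}: {B0,B2} ∩ {B0,B3} = {B0}; idom=B0

Frontier:
  B2←B0: walk · to B0
  B2←B1: walk B1 to B0
  B3←B0: walk · to B0
  B3←B1: walk B1 to B0
  B3←B2: walk B2 to B0
  B4←B2: walk B2 to B0
  B4←B3: walk B3 to B0
  B0 → ∅
  B1 → {B2,B3}
  B2 → {B3,B4}
  B3 → {B4}
  B4 → ∅

DF(B1) = ["B2", "B3"]

Answer: ["B2", "B3"]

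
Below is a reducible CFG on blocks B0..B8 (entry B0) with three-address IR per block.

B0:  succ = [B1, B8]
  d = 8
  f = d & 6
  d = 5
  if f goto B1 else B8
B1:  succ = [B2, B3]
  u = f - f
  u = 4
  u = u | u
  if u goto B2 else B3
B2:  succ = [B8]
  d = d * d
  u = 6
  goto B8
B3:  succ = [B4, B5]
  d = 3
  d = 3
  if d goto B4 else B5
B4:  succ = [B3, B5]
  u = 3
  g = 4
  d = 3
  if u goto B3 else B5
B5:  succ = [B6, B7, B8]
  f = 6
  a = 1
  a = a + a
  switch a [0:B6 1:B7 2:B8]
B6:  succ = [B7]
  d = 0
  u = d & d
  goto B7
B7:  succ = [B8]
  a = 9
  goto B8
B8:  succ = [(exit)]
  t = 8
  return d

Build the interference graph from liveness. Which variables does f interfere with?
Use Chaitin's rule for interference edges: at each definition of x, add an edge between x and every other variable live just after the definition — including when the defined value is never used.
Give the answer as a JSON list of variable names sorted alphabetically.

Answer: ["d"]

Working:
Block summaries:
  B0: {d,f} / ∅
  B1: {u} / {f}
  B2: {d,u} / {d}
  B3: {d} / ∅
  B4: {d,g,u} / ∅
  B5: {a,f} / ∅
  B6: {d,u} / ∅
  B7: {a} / ∅
  B8: {t} / {d}

Live sets:
  live B0: ∅→{d,f}
  live B1: {d,f}→{d}
  live B2: {d}→{d}
  live B3: ∅→{d}
  live B4: ∅→{d}
  live B5: {d}→{d}
  live B6: ∅→{d}
  live B7: {d}→{d}
  live B8: {d}→∅

Interference:
  a: {d}
  d: {a,f,t,u}
  f: {d}
  g: {u}
  t: {d}
  u: {d,g}

N(f) = ["d"]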